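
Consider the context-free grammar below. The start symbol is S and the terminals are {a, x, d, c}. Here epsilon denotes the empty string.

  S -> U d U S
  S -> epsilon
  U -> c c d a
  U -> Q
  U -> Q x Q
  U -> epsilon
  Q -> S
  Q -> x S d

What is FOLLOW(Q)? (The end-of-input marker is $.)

{$, c, d, x}

FIRST(S): from S->U d U S we get {c, d, x}; from S->epsilon we get {epsilon}. So FIRST(S) = {epsilon, c, d, x}.
FIRST(Q): from Q->S we get {epsilon, c, d, x}; from Q->x S d we get {x}. So FIRST(Q) = {epsilon, c, d, x}.
FIRST(U): from U->c c d a we get {c}; from U->Q we get {epsilon, c, d, x}; from U->Q x Q we get {c, d, x}; from U->epsilon we get {epsilon}. So FIRST(U) = {epsilon, c, d, x}.
FOLLOW(S) includes $ since S is the start symbol.
FOLLOW(S): in S->U d U S, the suffix after S is empty (adds nothing new); in Q->S, the suffix after S is empty, so FOLLOW(S) ⊇ FOLLOW(Q) = {$, c, d, x}; in Q->x S d, S is followed by d with FIRST {d}. Thus FOLLOW(S) = {$, c, d, x}.
FOLLOW(U): in S->U d U S (occurrence 1), U is followed by d U S with FIRST {d}; in S->U d U S (occurrence 2), U is followed by S with FIRST {epsilon, c, d, x}; in S->U d U S (occurrence 2), the suffix after U is nullable, so FOLLOW(U) ⊇ FOLLOW(S) = {$, c, d, x}. Thus FOLLOW(U) = {$, c, d, x}.
FOLLOW(Q): in U->Q, the suffix after Q is empty, so FOLLOW(Q) ⊇ FOLLOW(U) = {$, c, d, x}; in U->Q x Q (occurrence 1), Q is followed by x Q with FIRST {x}; in U->Q x Q (occurrence 2), the suffix after Q is empty, so FOLLOW(Q) ⊇ FOLLOW(U) = {$, c, d, x}. Thus FOLLOW(Q) = {$, c, d, x}.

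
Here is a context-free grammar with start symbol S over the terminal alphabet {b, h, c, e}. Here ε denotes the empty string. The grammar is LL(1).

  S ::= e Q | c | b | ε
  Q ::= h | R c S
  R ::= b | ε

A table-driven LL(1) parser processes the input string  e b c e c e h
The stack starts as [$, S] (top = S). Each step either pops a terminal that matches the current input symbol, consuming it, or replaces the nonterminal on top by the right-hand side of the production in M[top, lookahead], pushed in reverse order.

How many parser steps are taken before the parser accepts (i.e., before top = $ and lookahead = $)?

step 1: stack=$ S  input=e b c e c e h $  — expand S ::= e Q
step 2: stack=$ Q e  input=e b c e c e h $  — match e
step 3: stack=$ Q  input=b c e c e h $  — expand Q ::= R c S
step 4: stack=$ S c R  input=b c e c e h $  — expand R ::= b
step 5: stack=$ S c b  input=b c e c e h $  — match b
step 6: stack=$ S c  input=c e c e h $  — match c
step 7: stack=$ S  input=e c e h $  — expand S ::= e Q
step 8: stack=$ Q e  input=e c e h $  — match e
step 9: stack=$ Q  input=c e h $  — expand Q ::= R c S
step 10: stack=$ S c R  input=c e h $  — expand R ::= ε
step 11: stack=$ S c  input=c e h $  — match c
step 12: stack=$ S  input=e h $  — expand S ::= e Q
step 13: stack=$ Q e  input=e h $  — match e
step 14: stack=$ Q  input=h $  — expand Q ::= h
step 15: stack=$ h  input=h $  — match h
Accept reached after 15 steps.

15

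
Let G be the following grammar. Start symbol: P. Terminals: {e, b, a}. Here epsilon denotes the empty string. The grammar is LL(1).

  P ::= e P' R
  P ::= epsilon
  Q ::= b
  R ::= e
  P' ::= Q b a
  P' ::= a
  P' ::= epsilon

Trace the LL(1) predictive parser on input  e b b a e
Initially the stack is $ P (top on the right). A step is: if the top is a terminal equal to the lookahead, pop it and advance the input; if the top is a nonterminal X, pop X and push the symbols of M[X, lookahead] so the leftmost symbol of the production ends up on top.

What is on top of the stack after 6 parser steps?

a

     Stack      Input        Action
  1  $ P        e b b a e $  expand P ::= e P' R
  2  $ R P' e   e b b a e $  match e
  3  $ R P'     b b a e $    expand P' ::= Q b a
  4  $ R a b Q  b b a e $    expand Q ::= b
  5  $ R a b b  b b a e $    match b
  6  $ R a b    b a e $      match b
Stack after step 6: $ R a (top = a).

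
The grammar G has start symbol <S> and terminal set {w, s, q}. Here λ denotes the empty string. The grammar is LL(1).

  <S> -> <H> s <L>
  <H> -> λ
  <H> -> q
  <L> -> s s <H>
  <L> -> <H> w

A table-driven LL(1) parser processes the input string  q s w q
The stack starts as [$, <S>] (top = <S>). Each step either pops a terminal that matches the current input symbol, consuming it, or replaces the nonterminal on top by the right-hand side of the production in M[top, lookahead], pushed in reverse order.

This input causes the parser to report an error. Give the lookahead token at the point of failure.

q

     Stack        Input      Action
  1  $ <S>        q s w q $  expand <S> -> <H> s <L>
  2  $ <L> s <H>  q s w q $  expand <H> -> q
  3  $ <L> s q    q s w q $  match q
  4  $ <L> s      s w q $    match s
  5  $ <L>        w q $      expand <L> -> <H> w
  6  $ w <H>      w q $      expand <H> -> λ
  7  $ w          w q $      match w
  8  $            q $        error: stack empty but input remains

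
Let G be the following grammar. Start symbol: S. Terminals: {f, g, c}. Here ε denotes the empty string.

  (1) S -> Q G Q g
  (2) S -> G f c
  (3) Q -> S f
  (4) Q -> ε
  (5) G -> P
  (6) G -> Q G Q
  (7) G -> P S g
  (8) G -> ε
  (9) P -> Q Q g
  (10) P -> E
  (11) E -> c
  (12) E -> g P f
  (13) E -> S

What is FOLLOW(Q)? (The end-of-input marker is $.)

{c, f, g}

FIRST(S) = {c, f, g}  (via Q G Q g, G f c)
FIRST(Q) = {ε, c, f, g}  (via S f)
FIRST(E) = {c, f, g}  (via S)
FIRST(P) = {c, f, g}  (via Q Q g, E)
FIRST(G) = {ε, c, f, g}  (via P, Q G Q, P S g)
FOLLOW(S) includes $ since S is the start symbol.
FOLLOW(G): in S->Q G Q g, G is followed by Q g with FIRST {c, f, g}; in S->G f c, G is followed by f c with FIRST {f}; in G->Q G Q, G is followed by Q with FIRST {ε, c, f, g}; in G->Q G Q, the suffix after G is nullable (adds nothing new). Thus FOLLOW(G) = {c, f, g}.
FOLLOW(Q): in S->Q G Q g (occurrence 1), Q is followed by G Q g with FIRST {c, f, g}; in S->Q G Q g (occurrence 2), Q is followed by g with FIRST {g}; in G->Q G Q (occurrence 1), Q is followed by G Q with FIRST {ε, c, f, g}; in G->Q G Q (occurrence 1), the suffix after Q is nullable, so FOLLOW(Q) ⊇ FOLLOW(G) = {c, f, g}; in G->Q G Q (occurrence 2), the suffix after Q is empty, so FOLLOW(Q) ⊇ FOLLOW(G) = {c, f, g}; in P->Q Q g (occurrence 1), Q is followed by Q g with FIRST {c, f, g}; in P->Q Q g (occurrence 2), Q is followed by g with FIRST {g}. Thus FOLLOW(Q) = {c, f, g}.
FOLLOW(P): in G->P, the suffix after P is empty, so FOLLOW(P) ⊇ FOLLOW(G) = {c, f, g}; in G->P S g, P is followed by S g with FIRST {c, f, g}; in E->g P f, P is followed by f with FIRST {f}. Thus FOLLOW(P) = {c, f, g}.
FOLLOW(E): in P->E, the suffix after E is empty, so FOLLOW(E) ⊇ FOLLOW(P) = {c, f, g}. Thus FOLLOW(E) = {c, f, g}.
FOLLOW(S): in Q->S f, S is followed by f with FIRST {f}; in G->P S g, S is followed by g with FIRST {g}; in E->S, the suffix after S is empty, so FOLLOW(S) ⊇ FOLLOW(E) = {c, f, g}. Thus FOLLOW(S) = {$, c, f, g}.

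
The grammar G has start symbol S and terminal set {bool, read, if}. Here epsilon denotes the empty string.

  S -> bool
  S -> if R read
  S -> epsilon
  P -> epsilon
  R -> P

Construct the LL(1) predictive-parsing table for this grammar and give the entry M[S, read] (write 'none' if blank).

FIRST(S) = {epsilon, bool, if}
FIRST(P) = {epsilon}
FIRST(R) = {epsilon}  (via P)
FOLLOW(S) includes $ since S is the start symbol.
FOLLOW(S): S appears on no right-hand side. Thus FOLLOW(S) = {$}.
For S -> bool: FIRST(bool) = {bool}, so it goes in M[S, t] for t ∈ {bool}.
For S -> if R read: FIRST(if R read) = {if}, so it goes in M[S, t] for t ∈ {if}.
For S -> epsilon: FIRST(epsilon) = {epsilon}, so it goes in M[S, t] for t ∈ {}; since epsilon ∈ FIRST, also for every t ∈ FOLLOW(S) = {$}.
None of these place a production in M[S, read].

none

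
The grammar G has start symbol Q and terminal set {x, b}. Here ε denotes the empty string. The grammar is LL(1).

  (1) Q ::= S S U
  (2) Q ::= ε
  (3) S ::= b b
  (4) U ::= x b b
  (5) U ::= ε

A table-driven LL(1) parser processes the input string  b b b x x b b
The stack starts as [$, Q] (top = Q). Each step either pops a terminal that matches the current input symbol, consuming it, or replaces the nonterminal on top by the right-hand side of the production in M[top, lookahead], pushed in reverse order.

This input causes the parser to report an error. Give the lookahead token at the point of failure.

x

     Stack      Input            Action
  1  $ Q        b b b x x b b $  expand Q ::= S S U
  2  $ U S S    b b b x x b b $  expand S ::= b b
  3  $ U S b b  b b b x x b b $  match b
  4  $ U S b    b b x x b b $    match b
  5  $ U S      b x x b b $      expand S ::= b b
  6  $ U b b    b x x b b $      match b
  7  $ U b      x x b b $        error: top is terminal b but lookahead is x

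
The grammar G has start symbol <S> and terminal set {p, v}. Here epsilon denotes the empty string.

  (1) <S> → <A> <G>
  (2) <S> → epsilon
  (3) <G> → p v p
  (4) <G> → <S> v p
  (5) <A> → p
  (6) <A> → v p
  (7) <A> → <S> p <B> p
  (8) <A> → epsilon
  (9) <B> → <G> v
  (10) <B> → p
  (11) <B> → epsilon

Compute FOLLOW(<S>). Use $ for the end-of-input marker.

FIRST(<S>): from <S>→<A> <G> we get {p, v}; from <S>→epsilon we get {epsilon}. So FIRST(<S>) = {epsilon, p, v}.
FIRST(<G>): from <G>→p v p we get {p}; from <G>→<S> v p we get {p, v}. So FIRST(<G>) = {p, v}.
FIRST(<A>): from <A>→p we get {p}; from <A>→v p we get {v}; from <A>→<S> p <B> p we get {p, v}; from <A>→epsilon we get {epsilon}. So FIRST(<A>) = {epsilon, p, v}.
FIRST(<B>): from <B>→<G> v we get {p, v}; from <B>→p we get {p}; from <B>→epsilon we get {epsilon}. So FIRST(<B>) = {epsilon, p, v}.
FOLLOW(<S>) includes $ since <S> is the start symbol.
FOLLOW(<S>): in <G>→<S> v p, <S> is followed by v p with FIRST {v}; in <A>→<S> p <B> p, <S> is followed by p <B> p with FIRST {p}. Thus FOLLOW(<S>) = {$, p, v}.
FOLLOW(<G>): in <S>→<A> <G>, the suffix after <G> is empty, so FOLLOW(<G>) ⊇ FOLLOW(<S>) = {$, p, v}; in <B>→<G> v, <G> is followed by v with FIRST {v}. Thus FOLLOW(<G>) = {$, p, v}.
FOLLOW(<A>): in <S>→<A> <G>, <A> is followed by <G> with FIRST {p, v}. Thus FOLLOW(<A>) = {p, v}.
FOLLOW(<B>): in <A>→<S> p <B> p, <B> is followed by p with FIRST {p}. Thus FOLLOW(<B>) = {p}.

{$, p, v}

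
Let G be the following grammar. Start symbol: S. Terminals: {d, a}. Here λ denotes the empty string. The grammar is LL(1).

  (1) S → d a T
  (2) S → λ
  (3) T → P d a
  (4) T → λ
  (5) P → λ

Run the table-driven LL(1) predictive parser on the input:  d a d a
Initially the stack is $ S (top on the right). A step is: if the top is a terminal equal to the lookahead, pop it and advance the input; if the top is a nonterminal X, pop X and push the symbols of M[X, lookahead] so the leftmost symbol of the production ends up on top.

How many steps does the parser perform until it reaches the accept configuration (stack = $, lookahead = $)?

     Stack    Input      Action
  1  $ S      d a d a $  expand S → d a T
  2  $ T a d  d a d a $  match d
  3  $ T a    a d a $    match a
  4  $ T      d a $      expand T → P d a
  5  $ a d P  d a $      expand P → λ
  6  $ a d    d a $      match d
  7  $ a      a $        match a
Accept reached after 7 steps.

7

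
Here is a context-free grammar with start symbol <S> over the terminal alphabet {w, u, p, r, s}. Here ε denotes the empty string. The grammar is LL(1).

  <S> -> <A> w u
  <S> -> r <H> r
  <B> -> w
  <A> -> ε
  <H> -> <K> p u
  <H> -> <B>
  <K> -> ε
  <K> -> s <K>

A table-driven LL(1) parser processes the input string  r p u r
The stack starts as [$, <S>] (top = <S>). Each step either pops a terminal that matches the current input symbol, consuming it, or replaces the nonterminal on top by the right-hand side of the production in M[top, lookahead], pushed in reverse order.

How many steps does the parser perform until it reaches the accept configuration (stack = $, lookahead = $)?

     Stack        Input      Action
  1  $ <S>        r p u r $  expand <S> -> r <H> r
  2  $ r <H> r    r p u r $  match r
  3  $ r <H>      p u r $    expand <H> -> <K> p u
  4  $ r u p <K>  p u r $    expand <K> -> ε
  5  $ r u p      p u r $    match p
  6  $ r u        u r $      match u
  7  $ r          r $        match r
Accept reached after 7 steps.

7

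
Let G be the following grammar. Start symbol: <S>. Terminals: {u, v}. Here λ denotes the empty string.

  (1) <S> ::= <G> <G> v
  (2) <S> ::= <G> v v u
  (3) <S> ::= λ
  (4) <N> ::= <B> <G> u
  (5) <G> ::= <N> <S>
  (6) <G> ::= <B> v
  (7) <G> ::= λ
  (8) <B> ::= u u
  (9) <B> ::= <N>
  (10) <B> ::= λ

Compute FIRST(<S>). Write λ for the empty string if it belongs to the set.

FIRST(<S>): from <S>::=<G> <G> v we get {u, v}; from <S>::=<G> v v u we get {u, v}; from <S>::=λ we get {λ}. So FIRST(<S>) = {λ, u, v}.
FIRST(<N>): from <N>::=<B> <G> u we get {u, v}. So FIRST(<N>) = {u, v}.
FIRST(<B>): from <B>::=u u we get {u}; from <B>::=<N> we get {u, v}; from <B>::=λ we get {λ}. So FIRST(<B>) = {λ, u, v}.
FIRST(<G>): from <G>::=<N> <S> we get {u, v}; from <G>::=<B> v we get {u, v}; from <G>::=λ we get {λ}. So FIRST(<G>) = {λ, u, v}.

{λ, u, v}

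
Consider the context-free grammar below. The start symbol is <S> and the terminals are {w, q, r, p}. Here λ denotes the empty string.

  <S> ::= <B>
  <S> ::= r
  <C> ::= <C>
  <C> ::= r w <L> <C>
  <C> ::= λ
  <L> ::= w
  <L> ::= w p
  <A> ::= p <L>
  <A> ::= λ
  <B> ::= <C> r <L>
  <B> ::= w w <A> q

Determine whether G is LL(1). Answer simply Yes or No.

No

FIRST(<S>) = {r, w}
FIRST(<C>) = {λ, r}
FIRST(<L>) = {w}
FIRST(<A>) = {λ, p}
FIRST(<B>) = {r, w}
FOLLOW(<S>) = {$}
FOLLOW(<C>) = {r}
FOLLOW(<L>) = {$, q, r}
FOLLOW(<A>) = {q}
FOLLOW(<B>) = {$}
Cell M[<C>, r] receives both <C> ::= <C> and <C> ::= r w <L> <C> and <C> ::= λ — the grammar is not LL(1).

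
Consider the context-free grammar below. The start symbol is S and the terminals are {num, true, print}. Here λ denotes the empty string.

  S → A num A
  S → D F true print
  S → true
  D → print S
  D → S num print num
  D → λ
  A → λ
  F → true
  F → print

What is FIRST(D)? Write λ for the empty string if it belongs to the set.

{λ, num, print, true}

FIRST(A) = {λ}
FIRST(F) = {print, true}
FIRST(S) = {num, print, true}  (via A num A, D F true print)
FIRST(D) = {λ, num, print, true}  (via S num print num)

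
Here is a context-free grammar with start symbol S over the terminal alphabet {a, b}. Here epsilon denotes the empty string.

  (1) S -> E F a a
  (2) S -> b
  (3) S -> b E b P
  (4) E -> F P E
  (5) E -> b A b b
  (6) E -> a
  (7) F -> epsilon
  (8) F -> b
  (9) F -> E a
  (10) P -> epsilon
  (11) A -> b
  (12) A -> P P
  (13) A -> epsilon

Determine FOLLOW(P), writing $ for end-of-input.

{$, a, b}

FIRST(P) = {epsilon}
FIRST(A) = {epsilon, b}  (via P P)
FIRST(S) = {a, b}  (via E F a a)
FIRST(E) = {a, b}  (via F P E)
FIRST(F) = {epsilon, a, b}  (via E a)
FOLLOW(S) includes $ since S is the start symbol.
FOLLOW(S): S appears on no right-hand side. Thus FOLLOW(S) = {$}.
FOLLOW(E): in S->E F a a, E is followed by F a a with FIRST {a, b}; in S->b E b P, E is followed by b P with FIRST {b}; in E->F P E, the suffix after E is empty (adds nothing new); in F->E a, E is followed by a with FIRST {a}. Thus FOLLOW(E) = {a, b}.
FOLLOW(F): in S->E F a a, F is followed by a a with FIRST {a}; in E->F P E, F is followed by P E with FIRST {a, b}. Thus FOLLOW(F) = {a, b}.
FOLLOW(A): in E->b A b b, A is followed by b b with FIRST {b}. Thus FOLLOW(A) = {b}.
FOLLOW(P): in S->b E b P, the suffix after P is empty, so FOLLOW(P) ⊇ FOLLOW(S) = {$}; in E->F P E, P is followed by E with FIRST {a, b}; in A->P P (occurrence 1), P is followed by P with FIRST {epsilon}; in A->P P (occurrence 1), the suffix after P is nullable, so FOLLOW(P) ⊇ FOLLOW(A) = {b}; in A->P P (occurrence 2), the suffix after P is empty, so FOLLOW(P) ⊇ FOLLOW(A) = {b}. Thus FOLLOW(P) = {$, a, b}.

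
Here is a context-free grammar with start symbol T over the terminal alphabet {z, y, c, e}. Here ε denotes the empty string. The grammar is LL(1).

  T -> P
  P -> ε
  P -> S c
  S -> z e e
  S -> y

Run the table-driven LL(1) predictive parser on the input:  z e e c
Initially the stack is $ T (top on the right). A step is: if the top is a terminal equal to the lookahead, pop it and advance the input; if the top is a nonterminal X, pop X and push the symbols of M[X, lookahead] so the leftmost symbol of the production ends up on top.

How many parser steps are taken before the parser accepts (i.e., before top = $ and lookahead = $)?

     Stack      Input      Action
  1  $ T        z e e c $  expand T -> P
  2  $ P        z e e c $  expand P -> S c
  3  $ c S      z e e c $  expand S -> z e e
  4  $ c e e z  z e e c $  match z
  5  $ c e e    e e c $    match e
  6  $ c e      e c $      match e
  7  $ c        c $        match c
Accept reached after 7 steps.

7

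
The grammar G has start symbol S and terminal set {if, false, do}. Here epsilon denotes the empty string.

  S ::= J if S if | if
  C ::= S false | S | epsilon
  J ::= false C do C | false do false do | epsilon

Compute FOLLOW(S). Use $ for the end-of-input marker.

FIRST(J) = {epsilon, false}
FIRST(S) = {false, if}  (via J if S if)
FIRST(C) = {epsilon, false, if}  (via S false, S)
FOLLOW(S) includes $ since S is the start symbol.
FOLLOW(J): in S::=J if S if, J is followed by if S if with FIRST {if}. Thus FOLLOW(J) = {if}.
FOLLOW(C): in J::=false C do C (occurrence 1), C is followed by do C with FIRST {do}; in J::=false C do C (occurrence 2), the suffix after C is empty, so FOLLOW(C) ⊇ FOLLOW(J) = {if}. Thus FOLLOW(C) = {do, if}.
FOLLOW(S): in S::=J if S if, S is followed by if with FIRST {if}; in C::=S false, S is followed by false with FIRST {false}; in C::=S, the suffix after S is empty, so FOLLOW(S) ⊇ FOLLOW(C) = {do, if}. Thus FOLLOW(S) = {$, do, false, if}.

{$, do, false, if}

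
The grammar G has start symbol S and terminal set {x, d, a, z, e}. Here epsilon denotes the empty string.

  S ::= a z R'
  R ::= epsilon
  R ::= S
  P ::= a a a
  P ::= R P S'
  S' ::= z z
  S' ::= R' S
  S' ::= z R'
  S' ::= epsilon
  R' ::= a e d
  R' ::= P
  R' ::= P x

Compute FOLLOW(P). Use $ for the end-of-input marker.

FIRST(S): from S::=a z R' we get {a}. So FIRST(S) = {a}.
FIRST(R): from R::=epsilon we get {epsilon}; from R::=S we get {a}. So FIRST(R) = {epsilon, a}.
FIRST(P): from P::=a a a we get {a}; from P::=R P S' we get {a}. So FIRST(P) = {a}.
FIRST(R'): from R'::=a e d we get {a}; from R'::=P we get {a}; from R'::=P x we get {a}. So FIRST(R') = {a}.
FIRST(S'): from S'::=z z we get {z}; from S'::=R' S we get {a}; from S'::=z R' we get {z}; from S'::=epsilon we get {epsilon}. So FIRST(S') = {epsilon, a, z}.
FOLLOW(S) includes $ since S is the start symbol.
FOLLOW(R): in P::=R P S', R is followed by P S' with FIRST {a}. Thus FOLLOW(R) = {a}.
FOLLOW(S): in R::=S, the suffix after S is empty, so FOLLOW(S) ⊇ FOLLOW(R) = {a}; in S'::=R' S, the suffix after S is empty, so FOLLOW(S) ⊇ FOLLOW(S') = {$, a, x, z}. Thus FOLLOW(S) = {$, a, x, z}.
FOLLOW(P): in P::=R P S', P is followed by S' with FIRST {epsilon, a, z}; in P::=R P S', the suffix after P is nullable (adds nothing new); in R'::=P, the suffix after P is empty, so FOLLOW(P) ⊇ FOLLOW(R') = {$, a, x, z}; in R'::=P x, P is followed by x with FIRST {x}. Thus FOLLOW(P) = {$, a, x, z}.
FOLLOW(S'): in P::=R P S', the suffix after S' is empty, so FOLLOW(S') ⊇ FOLLOW(P) = {$, a, x, z}. Thus FOLLOW(S') = {$, a, x, z}.
FOLLOW(R'): in S::=a z R', the suffix after R' is empty, so FOLLOW(R') ⊇ FOLLOW(S) = {$, a, x, z}; in S'::=R' S, R' is followed by S with FIRST {a}; in S'::=z R', the suffix after R' is empty, so FOLLOW(R') ⊇ FOLLOW(S') = {$, a, x, z}. Thus FOLLOW(R') = {$, a, x, z}.

{$, a, x, z}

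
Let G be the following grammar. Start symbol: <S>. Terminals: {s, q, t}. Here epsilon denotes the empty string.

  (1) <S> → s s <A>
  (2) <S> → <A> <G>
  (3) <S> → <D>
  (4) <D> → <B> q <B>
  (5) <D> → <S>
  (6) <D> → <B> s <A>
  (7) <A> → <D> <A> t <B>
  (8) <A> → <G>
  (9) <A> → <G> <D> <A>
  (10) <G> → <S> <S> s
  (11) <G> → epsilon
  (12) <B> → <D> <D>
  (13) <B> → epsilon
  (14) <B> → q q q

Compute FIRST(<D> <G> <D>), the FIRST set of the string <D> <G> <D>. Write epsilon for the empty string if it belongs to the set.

{epsilon, q, s, t}

FIRST(<S>): from <S>→s s <A> we get {s}; from <S>→<A> <G> we get {epsilon, q, s, t}; from <S>→<D> we get {epsilon, q, s, t}. So FIRST(<S>) = {epsilon, q, s, t}.
FIRST(<G>): from <G>→<S> <S> s we get {q, s, t}; from <G>→epsilon we get {epsilon}. So FIRST(<G>) = {epsilon, q, s, t}.
FIRST(<D>): from <D>→<B> q <B> we get {q, s, t}; from <D>→<S> we get {epsilon, q, s, t}; from <D>→<B> s <A> we get {q, s, t}. So FIRST(<D>) = {epsilon, q, s, t}.
FIRST(<A>): from <A>→<D> <A> t <B> we get {q, s, t}; from <A>→<G> we get {epsilon, q, s, t}; from <A>→<G> <D> <A> we get {epsilon, q, s, t}. So FIRST(<A>) = {epsilon, q, s, t}.
FIRST(<B>): from <B>→<D> <D> we get {epsilon, q, s, t}; from <B>→epsilon we get {epsilon}; from <B>→q q q we get {q}. So FIRST(<B>) = {epsilon, q, s, t}.
FIRST(<D> <G> <D>): take FIRST of each symbol in turn, carrying on past any symbol whose FIRST contains epsilon; result {epsilon, q, s, t}.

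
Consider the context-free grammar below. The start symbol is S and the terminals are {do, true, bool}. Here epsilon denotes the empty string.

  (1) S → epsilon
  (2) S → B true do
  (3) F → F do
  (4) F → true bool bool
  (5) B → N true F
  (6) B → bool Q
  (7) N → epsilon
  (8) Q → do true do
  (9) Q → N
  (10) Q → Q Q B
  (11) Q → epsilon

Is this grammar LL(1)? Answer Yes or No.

No

FIRST(S) = {epsilon, bool, true}
FIRST(F) = {true}
FIRST(B) = {bool, true}
FIRST(N) = {epsilon}
FIRST(Q) = {epsilon, bool, do, true}
FOLLOW(S) = {$}
FOLLOW(F) = {bool, do, true}
FOLLOW(B) = {bool, do, true}
FOLLOW(N) = {bool, do, true}
FOLLOW(Q) = {bool, do, true}
Cell M[F, true] receives both F → F do and F → true bool bool — the grammar is not LL(1).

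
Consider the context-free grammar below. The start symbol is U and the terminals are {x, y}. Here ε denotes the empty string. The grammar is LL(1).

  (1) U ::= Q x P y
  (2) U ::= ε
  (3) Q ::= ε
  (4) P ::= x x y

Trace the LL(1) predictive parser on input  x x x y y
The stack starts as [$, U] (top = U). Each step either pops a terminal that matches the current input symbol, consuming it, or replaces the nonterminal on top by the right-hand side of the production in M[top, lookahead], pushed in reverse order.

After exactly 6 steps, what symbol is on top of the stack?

y

step 1: stack=$ U  input=x x x y y $  — expand U ::= Q x P y
step 2: stack=$ y P x Q  input=x x x y y $  — expand Q ::= ε
step 3: stack=$ y P x  input=x x x y y $  — match x
step 4: stack=$ y P  input=x x y y $  — expand P ::= x x y
step 5: stack=$ y y x x  input=x x y y $  — match x
step 6: stack=$ y y x  input=x y y $  — match x
Stack after step 6: $ y y (top = y).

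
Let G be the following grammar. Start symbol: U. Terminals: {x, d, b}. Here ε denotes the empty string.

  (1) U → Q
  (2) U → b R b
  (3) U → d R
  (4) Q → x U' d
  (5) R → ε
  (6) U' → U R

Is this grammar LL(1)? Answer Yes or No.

FIRST(U) = {b, d, x}
FIRST(Q) = {x}
FIRST(R) = {ε}
FIRST(U') = {b, d, x}
FOLLOW(U) = {$, d}
FOLLOW(Q) = {$, d}
FOLLOW(R) = {$, b, d}
FOLLOW(U') = {d}
Each cell of M receives at most one production.

Yes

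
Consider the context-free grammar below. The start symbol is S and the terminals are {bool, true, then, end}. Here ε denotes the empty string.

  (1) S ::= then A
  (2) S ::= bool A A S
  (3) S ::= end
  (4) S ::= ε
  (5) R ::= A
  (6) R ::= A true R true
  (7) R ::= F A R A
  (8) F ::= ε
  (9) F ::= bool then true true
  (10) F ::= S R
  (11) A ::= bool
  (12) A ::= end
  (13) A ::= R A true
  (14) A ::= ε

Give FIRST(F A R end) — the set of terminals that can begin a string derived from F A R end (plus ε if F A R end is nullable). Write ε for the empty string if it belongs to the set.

FIRST(S) = {ε, bool, end, then}
FIRST(R) = {ε, bool, end, then, true}  (via A, A true R true, F A R A)
FIRST(F) = {ε, bool, end, then, true}  (via S R)
FIRST(A) = {ε, bool, end, then, true}  (via R A true)
FIRST(F A R end): take FIRST of each symbol in turn, carrying on past any symbol whose FIRST contains ε; result {bool, end, then, true}.

{bool, end, then, true}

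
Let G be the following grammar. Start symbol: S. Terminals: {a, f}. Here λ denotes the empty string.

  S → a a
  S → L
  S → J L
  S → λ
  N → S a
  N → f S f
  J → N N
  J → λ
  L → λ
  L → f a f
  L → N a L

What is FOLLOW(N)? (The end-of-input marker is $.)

FIRST(S): from S→a a we get {a}; from S→L we get {λ, a, f}; from S→J L we get {λ, a, f}; from S→λ we get {λ}. So FIRST(S) = {λ, a, f}.
FIRST(N): from N→S a we get {a, f}; from N→f S f we get {f}. So FIRST(N) = {a, f}.
FIRST(J): from J→N N we get {a, f}; from J→λ we get {λ}. So FIRST(J) = {λ, a, f}.
FIRST(L): from L→λ we get {λ}; from L→f a f we get {f}; from L→N a L we get {a, f}. So FIRST(L) = {λ, a, f}.
FOLLOW(S) includes $ since S is the start symbol.
FOLLOW(S): in N→S a, S is followed by a with FIRST {a}; in N→f S f, S is followed by f with FIRST {f}. Thus FOLLOW(S) = {$, a, f}.
FOLLOW(J): in S→J L, J is followed by L with FIRST {λ, a, f}; in S→J L, the suffix after J is nullable, so FOLLOW(J) ⊇ FOLLOW(S) = {$, a, f}. Thus FOLLOW(J) = {$, a, f}.
FOLLOW(N): in J→N N (occurrence 1), N is followed by N with FIRST {a, f}; in J→N N (occurrence 2), the suffix after N is empty, so FOLLOW(N) ⊇ FOLLOW(J) = {$, a, f}; in L→N a L, N is followed by a L with FIRST {a}. Thus FOLLOW(N) = {$, a, f}.
FOLLOW(L): in S→L, the suffix after L is empty, so FOLLOW(L) ⊇ FOLLOW(S) = {$, a, f}; in S→J L, the suffix after L is empty, so FOLLOW(L) ⊇ FOLLOW(S) = {$, a, f}; in L→N a L, the suffix after L is empty (adds nothing new). Thus FOLLOW(L) = {$, a, f}.

{$, a, f}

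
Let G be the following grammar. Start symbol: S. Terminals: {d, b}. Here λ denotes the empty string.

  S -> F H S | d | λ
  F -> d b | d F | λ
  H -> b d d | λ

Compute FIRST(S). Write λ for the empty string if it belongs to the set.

{λ, b, d}

FIRST(F): from F->d b we get {d}; from F->d F we get {d}; from F->λ we get {λ}. So FIRST(F) = {λ, d}.
FIRST(H): from H->b d d we get {b}; from H->λ we get {λ}. So FIRST(H) = {λ, b}.
FIRST(S): from S->F H S we get {λ, b, d}; from S->d we get {d}; from S->λ we get {λ}. So FIRST(S) = {λ, b, d}.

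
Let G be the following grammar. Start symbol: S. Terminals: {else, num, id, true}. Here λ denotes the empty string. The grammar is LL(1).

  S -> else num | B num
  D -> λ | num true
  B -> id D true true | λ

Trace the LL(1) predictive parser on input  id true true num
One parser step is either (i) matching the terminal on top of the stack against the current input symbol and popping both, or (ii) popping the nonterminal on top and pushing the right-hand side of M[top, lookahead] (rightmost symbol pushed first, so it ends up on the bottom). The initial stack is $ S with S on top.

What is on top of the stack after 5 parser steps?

true

step 1: stack=$ S  input=id true true num $  — expand S -> B num
step 2: stack=$ num B  input=id true true num $  — expand B -> id D true true
step 3: stack=$ num true true D id  input=id true true num $  — match id
step 4: stack=$ num true true D  input=true true num $  — expand D -> λ
step 5: stack=$ num true true  input=true true num $  — match true
Stack after step 5: $ num true (top = true).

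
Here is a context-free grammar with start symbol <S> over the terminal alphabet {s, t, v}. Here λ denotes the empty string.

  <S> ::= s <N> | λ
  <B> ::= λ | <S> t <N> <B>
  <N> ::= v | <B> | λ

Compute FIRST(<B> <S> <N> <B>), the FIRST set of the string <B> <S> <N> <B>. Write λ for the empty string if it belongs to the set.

FIRST(<S>): from <S>::=s <N> we get {s}; from <S>::=λ we get {λ}. So FIRST(<S>) = {λ, s}.
FIRST(<B>): from <B>::=λ we get {λ}; from <B>::=<S> t <N> <B> we get {s, t}. So FIRST(<B>) = {λ, s, t}.
FIRST(<N>): from <N>::=v we get {v}; from <N>::=<B> we get {λ, s, t}; from <N>::=λ we get {λ}. So FIRST(<N>) = {λ, s, t, v}.
FIRST(<B> <S> <N> <B>): take FIRST of each symbol in turn, carrying on past any symbol whose FIRST contains λ; result {λ, s, t, v}.

{λ, s, t, v}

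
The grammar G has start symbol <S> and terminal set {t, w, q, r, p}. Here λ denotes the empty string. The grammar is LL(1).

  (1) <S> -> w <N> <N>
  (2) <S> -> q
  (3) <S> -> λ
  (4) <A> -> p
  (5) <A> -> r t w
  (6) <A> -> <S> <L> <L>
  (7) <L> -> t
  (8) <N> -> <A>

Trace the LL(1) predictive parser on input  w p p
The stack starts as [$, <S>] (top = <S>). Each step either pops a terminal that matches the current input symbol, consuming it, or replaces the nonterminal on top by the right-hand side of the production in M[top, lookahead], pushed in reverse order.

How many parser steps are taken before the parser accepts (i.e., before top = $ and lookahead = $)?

8

     Stack        Input    Action
  1  $ <S>        w p p $  expand <S> -> w <N> <N>
  2  $ <N> <N> w  w p p $  match w
  3  $ <N> <N>    p p $    expand <N> -> <A>
  4  $ <N> <A>    p p $    expand <A> -> p
  5  $ <N> p      p p $    match p
  6  $ <N>        p $      expand <N> -> <A>
  7  $ <A>        p $      expand <A> -> p
  8  $ p          p $      match p
Accept reached after 8 steps.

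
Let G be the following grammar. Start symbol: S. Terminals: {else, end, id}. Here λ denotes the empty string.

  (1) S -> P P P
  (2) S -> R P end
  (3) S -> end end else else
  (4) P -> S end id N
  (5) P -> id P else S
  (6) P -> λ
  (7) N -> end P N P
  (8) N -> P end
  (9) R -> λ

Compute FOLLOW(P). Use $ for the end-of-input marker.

{$, else, end, id}

FIRST(R) = {λ}
FIRST(S) = {λ, end, id}  (via P P P, R P end)
FIRST(P) = {λ, end, id}  (via S end id N)
FIRST(N) = {end, id}  (via P end)
FOLLOW(S) includes $ since S is the start symbol.
FOLLOW(R): in S->R P end, R is followed by P end with FIRST {end, id}. Thus FOLLOW(R) = {end, id}.
FOLLOW(S): in P->S end id N, S is followed by end id N with FIRST {end}; in P->id P else S, the suffix after S is empty, so FOLLOW(S) ⊇ FOLLOW(P) = {$, else, end, id}. Thus FOLLOW(S) = {$, else, end, id}.
FOLLOW(P): in S->P P P (occurrence 1), P is followed by P P with FIRST {λ, end, id}; in S->P P P (occurrence 1), the suffix after P is nullable, so FOLLOW(P) ⊇ FOLLOW(S) = {$, else, end, id}; in S->P P P (occurrence 2), P is followed by P with FIRST {λ, end, id}; in S->P P P (occurrence 2), the suffix after P is nullable, so FOLLOW(P) ⊇ FOLLOW(S) = {$, else, end, id}; in S->P P P (occurrence 3), the suffix after P is empty, so FOLLOW(P) ⊇ FOLLOW(S) = {$, else, end, id}; in S->R P end, P is followed by end with FIRST {end}; in P->id P else S, P is followed by else S with FIRST {else}; in N->end P N P (occurrence 1), P is followed by N P with FIRST {end, id}; in N->end P N P (occurrence 2), the suffix after P is empty, so FOLLOW(P) ⊇ FOLLOW(N) = {$, else, end, id}; in N->P end, P is followed by end with FIRST {end}. Thus FOLLOW(P) = {$, else, end, id}.
FOLLOW(N): in P->S end id N, the suffix after N is empty, so FOLLOW(N) ⊇ FOLLOW(P) = {$, else, end, id}; in N->end P N P, N is followed by P with FIRST {λ, end, id}; in N->end P N P, the suffix after N is nullable (adds nothing new). Thus FOLLOW(N) = {$, else, end, id}.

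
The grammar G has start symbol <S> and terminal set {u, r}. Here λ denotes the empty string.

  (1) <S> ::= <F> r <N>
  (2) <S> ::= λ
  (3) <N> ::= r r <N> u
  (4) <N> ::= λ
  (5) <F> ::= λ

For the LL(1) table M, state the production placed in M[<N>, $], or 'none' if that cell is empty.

FIRST(<N>): from <N>::=r r <N> u we get {r}; from <N>::=λ we get {λ}. So FIRST(<N>) = {λ, r}.
FIRST(<F>): from <F>::=λ we get {λ}. So FIRST(<F>) = {λ}.
FIRST(<S>): from <S>::=<F> r <N> we get {r}; from <S>::=λ we get {λ}. So FIRST(<S>) = {λ, r}.
FOLLOW(<S>) includes $ since <S> is the start symbol.
FOLLOW(<S>): <S> appears on no right-hand side. Thus FOLLOW(<S>) = {$}.
FOLLOW(<N>): in <S>::=<F> r <N>, the suffix after <N> is empty, so FOLLOW(<N>) ⊇ FOLLOW(<S>) = {$}; in <N>::=r r <N> u, <N> is followed by u with FIRST {u}. Thus FOLLOW(<N>) = {$, u}.
For <N> ::= r r <N> u: FIRST(r r <N> u) = {r}, so it goes in M[<N>, t] for t ∈ {r}.
For <N> ::= λ: FIRST(λ) = {λ}, so it goes in M[<N>, t] for t ∈ {}; since λ ∈ FIRST, also for every t ∈ FOLLOW(<N>) = {$, u}.

<N> ::= λ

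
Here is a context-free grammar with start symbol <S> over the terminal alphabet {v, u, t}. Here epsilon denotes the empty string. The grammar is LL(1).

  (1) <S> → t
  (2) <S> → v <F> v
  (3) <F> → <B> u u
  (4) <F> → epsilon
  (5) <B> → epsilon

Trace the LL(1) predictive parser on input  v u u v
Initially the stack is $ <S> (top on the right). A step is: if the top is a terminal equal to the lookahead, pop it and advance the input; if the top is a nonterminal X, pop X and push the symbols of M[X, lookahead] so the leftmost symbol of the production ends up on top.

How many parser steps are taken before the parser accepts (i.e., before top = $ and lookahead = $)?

     Stack        Input      Action
  1  $ <S>        v u u v $  expand <S> → v <F> v
  2  $ v <F> v    v u u v $  match v
  3  $ v <F>      u u v $    expand <F> → <B> u u
  4  $ v u u <B>  u u v $    expand <B> → epsilon
  5  $ v u u      u u v $    match u
  6  $ v u        u v $      match u
  7  $ v          v $        match v
Accept reached after 7 steps.

7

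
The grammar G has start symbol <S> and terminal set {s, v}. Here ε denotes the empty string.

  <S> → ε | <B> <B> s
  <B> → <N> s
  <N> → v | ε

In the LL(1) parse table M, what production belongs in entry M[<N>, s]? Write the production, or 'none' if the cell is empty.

<N> → ε

FIRST(<N>) = {ε, v}
FIRST(<B>) = {s, v}  (via <N> s)
FIRST(<S>) = {ε, s, v}  (via <B> <B> s)
FOLLOW(<S>) includes $ since <S> is the start symbol.
FOLLOW(<N>): in <B>→<N> s, <N> is followed by s with FIRST {s}. Thus FOLLOW(<N>) = {s}.
For <N> → v: FIRST(v) = {v}, so it goes in M[<N>, t] for t ∈ {v}.
For <N> → ε: FIRST(ε) = {ε}, so it goes in M[<N>, t] for t ∈ {}; since ε ∈ FIRST, also for every t ∈ FOLLOW(<N>) = {s}.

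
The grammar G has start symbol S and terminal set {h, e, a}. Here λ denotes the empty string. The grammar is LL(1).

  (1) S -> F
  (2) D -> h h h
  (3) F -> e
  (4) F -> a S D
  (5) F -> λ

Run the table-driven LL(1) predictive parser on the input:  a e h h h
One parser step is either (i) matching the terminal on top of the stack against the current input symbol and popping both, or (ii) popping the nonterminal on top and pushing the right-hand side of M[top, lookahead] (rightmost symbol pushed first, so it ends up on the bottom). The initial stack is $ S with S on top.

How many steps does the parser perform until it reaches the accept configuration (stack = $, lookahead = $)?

10

step 1: stack=$ S  input=a e h h h $  — expand S -> F
step 2: stack=$ F  input=a e h h h $  — expand F -> a S D
step 3: stack=$ D S a  input=a e h h h $  — match a
step 4: stack=$ D S  input=e h h h $  — expand S -> F
step 5: stack=$ D F  input=e h h h $  — expand F -> e
step 6: stack=$ D e  input=e h h h $  — match e
step 7: stack=$ D  input=h h h $  — expand D -> h h h
step 8: stack=$ h h h  input=h h h $  — match h
step 9: stack=$ h h  input=h h $  — match h
step 10: stack=$ h  input=h $  — match h
Accept reached after 10 steps.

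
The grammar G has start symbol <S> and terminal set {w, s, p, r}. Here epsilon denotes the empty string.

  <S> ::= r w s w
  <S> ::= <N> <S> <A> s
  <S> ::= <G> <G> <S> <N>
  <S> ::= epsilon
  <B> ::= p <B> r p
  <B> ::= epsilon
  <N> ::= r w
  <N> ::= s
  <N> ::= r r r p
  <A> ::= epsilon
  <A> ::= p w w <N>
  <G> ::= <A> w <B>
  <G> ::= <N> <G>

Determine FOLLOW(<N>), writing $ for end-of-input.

{$, p, r, s, w}

FIRST(<B>) = {epsilon, p}
FIRST(<N>) = {r, s}
FIRST(<A>) = {epsilon, p}
FIRST(<G>) = {p, r, s, w}  (via <A> w <B>, <N> <G>)
FIRST(<S>) = {epsilon, p, r, s, w}  (via <N> <S> <A> s, <G> <G> <S> <N>)
FOLLOW(<S>) includes $ since <S> is the start symbol.
FOLLOW(<S>): in <S>::=<N> <S> <A> s, <S> is followed by <A> s with FIRST {p, s}; in <S>::=<G> <G> <S> <N>, <S> is followed by <N> with FIRST {r, s}. Thus FOLLOW(<S>) = {$, p, r, s}.
FOLLOW(<A>): in <S>::=<N> <S> <A> s, <A> is followed by s with FIRST {s}; in <G>::=<A> w <B>, <A> is followed by w <B> with FIRST {w}. Thus FOLLOW(<A>) = {s, w}.
FOLLOW(<N>): in <S>::=<N> <S> <A> s, <N> is followed by <S> <A> s with FIRST {p, r, s, w}; in <S>::=<G> <G> <S> <N>, the suffix after <N> is empty, so FOLLOW(<N>) ⊇ FOLLOW(<S>) = {$, p, r, s}; in <A>::=p w w <N>, the suffix after <N> is empty, so FOLLOW(<N>) ⊇ FOLLOW(<A>) = {s, w}; in <G>::=<N> <G>, <N> is followed by <G> with FIRST {p, r, s, w}. Thus FOLLOW(<N>) = {$, p, r, s, w}.
FOLLOW(<G>): in <S>::=<G> <G> <S> <N> (occurrence 1), <G> is followed by <G> <S> <N> with FIRST {p, r, s, w}; in <S>::=<G> <G> <S> <N> (occurrence 2), <G> is followed by <S> <N> with FIRST {p, r, s, w}; in <G>::=<N> <G>, the suffix after <G> is empty (adds nothing new). Thus FOLLOW(<G>) = {p, r, s, w}.
FOLLOW(<B>): in <B>::=p <B> r p, <B> is followed by r p with FIRST {r}; in <G>::=<A> w <B>, the suffix after <B> is empty, so FOLLOW(<B>) ⊇ FOLLOW(<G>) = {p, r, s, w}. Thus FOLLOW(<B>) = {p, r, s, w}.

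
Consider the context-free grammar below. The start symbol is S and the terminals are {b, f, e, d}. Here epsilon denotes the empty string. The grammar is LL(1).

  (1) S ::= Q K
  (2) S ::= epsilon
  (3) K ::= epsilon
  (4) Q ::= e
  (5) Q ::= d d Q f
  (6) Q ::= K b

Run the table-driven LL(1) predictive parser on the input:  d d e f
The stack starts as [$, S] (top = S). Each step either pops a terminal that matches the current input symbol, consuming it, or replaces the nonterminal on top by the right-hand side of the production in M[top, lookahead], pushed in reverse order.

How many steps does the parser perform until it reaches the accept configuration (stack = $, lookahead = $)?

     Stack        Input      Action
  1  $ S          d d e f $  expand S ::= Q K
  2  $ K Q        d d e f $  expand Q ::= d d Q f
  3  $ K f Q d d  d d e f $  match d
  4  $ K f Q d    d e f $    match d
  5  $ K f Q      e f $      expand Q ::= e
  6  $ K f e      e f $      match e
  7  $ K f        f $        match f
  8  $ K          $          expand K ::= epsilon
Accept reached after 8 steps.

8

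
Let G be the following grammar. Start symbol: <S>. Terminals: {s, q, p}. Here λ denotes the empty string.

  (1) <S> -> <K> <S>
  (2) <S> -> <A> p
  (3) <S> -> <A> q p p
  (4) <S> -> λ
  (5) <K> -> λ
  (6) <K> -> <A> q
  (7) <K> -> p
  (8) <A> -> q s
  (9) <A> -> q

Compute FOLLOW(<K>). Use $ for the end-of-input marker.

{$, p, q}

FIRST(<A>): from <A>->q s we get {q}; from <A>->q we get {q}. So FIRST(<A>) = {q}.
FIRST(<K>): from <K>->λ we get {λ}; from <K>-><A> q we get {q}; from <K>->p we get {p}. So FIRST(<K>) = {λ, p, q}.
FIRST(<S>): from <S>-><K> <S> we get {λ, p, q}; from <S>-><A> p we get {q}; from <S>-><A> q p p we get {q}; from <S>->λ we get {λ}. So FIRST(<S>) = {λ, p, q}.
FOLLOW(<S>) includes $ since <S> is the start symbol.
FOLLOW(<S>): in <S>-><K> <S>, the suffix after <S> is empty (adds nothing new). Thus FOLLOW(<S>) = {$}.
FOLLOW(<K>): in <S>-><K> <S>, <K> is followed by <S> with FIRST {λ, p, q}; in <S>-><K> <S>, the suffix after <K> is nullable, so FOLLOW(<K>) ⊇ FOLLOW(<S>) = {$}. Thus FOLLOW(<K>) = {$, p, q}.
FOLLOW(<A>): in <S>-><A> p, <A> is followed by p with FIRST {p}; in <S>-><A> q p p, <A> is followed by q p p with FIRST {q}; in <K>-><A> q, <A> is followed by q with FIRST {q}. Thus FOLLOW(<A>) = {p, q}.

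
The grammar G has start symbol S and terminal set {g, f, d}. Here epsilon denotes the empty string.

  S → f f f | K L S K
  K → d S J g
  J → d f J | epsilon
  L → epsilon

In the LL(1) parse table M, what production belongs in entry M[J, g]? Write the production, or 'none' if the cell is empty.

J → epsilon

FIRST(K): from K→d S J g we get {d}. So FIRST(K) = {d}.
FIRST(J): from J→d f J we get {d}; from J→epsilon we get {epsilon}. So FIRST(J) = {epsilon, d}.
FIRST(L): from L→epsilon we get {epsilon}. So FIRST(L) = {epsilon}.
FIRST(S): from S→f f f we get {f}; from S→K L S K we get {d}. So FIRST(S) = {d, f}.
FOLLOW(S) includes $ since S is the start symbol.
FOLLOW(J): in K→d S J g, J is followed by g with FIRST {g}; in J→d f J, the suffix after J is empty (adds nothing new). Thus FOLLOW(J) = {g}.
For J → d f J: FIRST(d f J) = {d}, so it goes in M[J, t] for t ∈ {d}.
For J → epsilon: FIRST(epsilon) = {epsilon}, so it goes in M[J, t] for t ∈ {}; since epsilon ∈ FIRST, also for every t ∈ FOLLOW(J) = {g}.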